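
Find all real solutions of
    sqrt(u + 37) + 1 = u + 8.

Isolate the radical: sqrt(u + 37) = u + 7.
Square both sides: u + 37 = (u + 7)^2.
Expand and rearrange: u^2 + 13u + 12 = 0.
Solving gives u = -1 or u = -12.
Check each candidate in the original equation:
  u = -1: sqrt(36) = 6, while u + 7 = 6 — valid.
  u = -12: sqrt(25) = 5, while u + 7 = -5 — extraneous.

u = -1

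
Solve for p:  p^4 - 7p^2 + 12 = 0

Let u = p^2. The equation becomes u^2 - 7u + 12 = 0.
Factor: (u - 3)(u - 4) = 0, so u = 3 or u = 4.
p^2 = 3 gives p = +/-sqrt(3) ~= +/-1.7321.
p^2 = 4 gives p = +/-2.

p = -2 or p = -1.7321 or p = 1.7321 or p = 2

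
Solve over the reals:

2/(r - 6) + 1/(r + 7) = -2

Multiply both sides by (r - 6)(r + 7):
2(r + 7) + (r - 6) = -2(r - 6)(r + 7).
Expand and collect terms: -2r² - 5r + 76 = 0.
By the quadratic formula, r = (5 ± √633) / -4, so r ≈ -7.5399 or r ≈ 5.0399.
Neither value makes a denominator zero (r ≠ 6, r ≠ -7), so both are valid.

r = -7.5399 or r = 5.0399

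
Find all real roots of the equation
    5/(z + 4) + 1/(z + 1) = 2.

Multiply both sides by (z + 4)(z + 1):
5(z + 1) + (z + 4) = 2(z + 4)(z + 1).
Expand and collect terms: 2z^2 + 4z - 1 = 0.
By the quadratic formula, z = (-4 +/- sqrt(24)) / 4, so z ~= 0.2247 or z ~= -2.2247.
Neither value makes a denominator zero (z != -4, z != -1), so both are valid.

z = -2.2247 or z = 0.2247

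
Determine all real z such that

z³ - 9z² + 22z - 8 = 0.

Possible rational roots are divisors of -8. Testing z = 4 gives 0, so (z - 4) is a factor.
Divide: z³ - 9z² + 22z - 8 = (z - 4)(z² - 5z + 2).
Apply the quadratic formula to z² - 5z + 2 = 0: z = (5 ± √17)/2, i.e. z ≈ 4.5616 or z ≈ 0.4384.

z = 0.4384 or z = 4 or z = 4.5616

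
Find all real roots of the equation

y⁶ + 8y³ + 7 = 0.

y = -1.9129 or y = -1

Let u = y³. The equation becomes u² + 8u + 7 = 0.
Factor: (u + 7)(u + 1) = 0, so u = -7 or u = -1.
y³ = -7 gives y = -∛(7) ≈ -1.9129.
y³ = -1 gives y = -1.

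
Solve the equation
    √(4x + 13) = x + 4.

Square both sides: 4x + 13 = (x + 4)².
Expand and rearrange: x² + 4x + 3 = 0.
Solving gives x = -1 or x = -3.
Check each candidate in the original equation:
  x = -1: √(9) = 3, while x + 4 = 3 — valid.
  x = -3: √(1) = 1, while x + 4 = 1 — valid.

x = -3 or x = -1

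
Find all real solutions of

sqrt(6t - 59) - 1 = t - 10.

t = 10 or t = 14

Isolate the radical: sqrt(6t - 59) = t - 9.
Square both sides: 6t - 59 = (t - 9)^2.
Expand and rearrange: t^2 - 24t + 140 = 0.
Solving gives t = 14 or t = 10.
Check each candidate in the original equation:
  t = 14: sqrt(25) = 5, while t - 9 = 5 — valid.
  t = 10: sqrt(1) = 1, while t - 9 = 1 — valid.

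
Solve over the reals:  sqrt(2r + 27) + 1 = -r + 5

r = -1

Isolate the radical: sqrt(2r + 27) = -r + 4.
Square both sides: 2r + 27 = (-r + 4)^2.
Expand and rearrange: r^2 - 10r - 11 = 0.
Solving gives r = 11 or r = -1.
Check each candidate in the original equation:
  r = 11: sqrt(49) = 7, while -r + 4 = -7 — extraneous.
  r = -1: sqrt(25) = 5, while -r + 4 = 5 — valid.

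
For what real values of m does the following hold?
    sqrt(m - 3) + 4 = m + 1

m = 3 or m = 4

Isolate the radical: sqrt(m - 3) = m - 3.
Square both sides: m - 3 = (m - 3)^2.
Expand and rearrange: m^2 - 7m + 12 = 0.
Solving gives m = 4 or m = 3.
Check each candidate in the original equation:
  m = 4: sqrt(1) = 1, while m - 3 = 1 — valid.
  m = 3: sqrt(0) = 0, while m - 3 = 0 — valid.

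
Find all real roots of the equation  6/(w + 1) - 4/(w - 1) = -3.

Multiply both sides by (w + 1)(w - 1):
6(w - 1) - 4(w + 1) = -3(w + 1)(w - 1).
Expand and collect terms: -3w^2 - 2w + 13 = 0.
By the quadratic formula, w = (2 +/- sqrt(160)) / -6, so w ~= -2.4415 or w ~= 1.7749.
Neither value makes a denominator zero (w != -1, w != 1), so both are valid.

w = -2.4415 or w = 1.7749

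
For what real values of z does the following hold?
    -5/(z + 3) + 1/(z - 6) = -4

z = -1.7081 or z = 5.7081

Multiply both sides by (z + 3)(z - 6):
-5(z - 6) + (z + 3) = -4(z + 3)(z - 6).
Expand and collect terms: -4z^2 + 16z + 39 = 0.
By the quadratic formula, z = (-16 +/- sqrt(880)) / -8, so z ~= -1.7081 or z ~= 5.7081.
Neither value makes a denominator zero (z != -3, z != 6), so both are valid.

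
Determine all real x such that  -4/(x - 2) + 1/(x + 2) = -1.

Multiply both sides by (x - 2)(x + 2):
-4(x + 2) + (x - 2) = -(x - 2)(x + 2).
Expand and collect terms: -x^2 + 3x + 14 = 0.
By the quadratic formula, x = (-3 +/- sqrt(65)) / -2, so x ~= -2.5311 or x ~= 5.5311.
Neither value makes a denominator zero (x != 2, x != -2), so both are valid.

x = -2.5311 or x = 5.5311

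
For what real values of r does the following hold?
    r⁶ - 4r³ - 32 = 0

r = -1.5874 or r = 2

Let u = r³. The equation becomes u² - 4u - 32 = 0.
Factor: (u - 8)(u + 4) = 0, so u = 8 or u = -4.
r³ = 8 gives r = 2.
r³ = -4 gives r = -∛(4) ≈ -1.5874.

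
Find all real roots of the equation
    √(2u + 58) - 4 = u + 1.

Isolate the radical: √(2u + 58) = u + 5.
Square both sides: 2u + 58 = (u + 5)².
Expand and rearrange: u² + 8u - 33 = 0.
Solving gives u = 3 or u = -11.
Check each candidate in the original equation:
  u = 3: √(64) = 8, while u + 5 = 8 — valid.
  u = -11: √(36) = 6, while u + 5 = -6 — extraneous.

u = 3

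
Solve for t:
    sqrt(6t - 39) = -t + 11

Square both sides: 6t - 39 = (-t + 11)^2.
Expand and rearrange: t^2 - 28t + 160 = 0.
Solving gives t = 20 or t = 8.
Check each candidate in the original equation:
  t = 20: sqrt(81) = 9, while -t + 11 = -9 — extraneous.
  t = 8: sqrt(9) = 3, while -t + 11 = 3 — valid.

t = 8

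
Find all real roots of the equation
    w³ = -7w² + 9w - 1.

Rearrange: w³ + 7w² - 9w + 1 = 0.
Possible rational roots are divisors of 1. Testing w = 1 gives 0, so (w - 1) is a factor.
Divide: w³ + 7w² - 9w + 1 = (w - 1)(w² + 8w - 1).
Apply the quadratic formula to w² + 8w - 1 = 0: w = (-8 ± √68)/2, i.e. w ≈ 0.1231 or w ≈ -8.1231.

w = -8.1231 or w = 0.1231 or w = 1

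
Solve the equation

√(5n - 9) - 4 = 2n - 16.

Isolate the radical: √(5n - 9) = 2n - 12.
Square both sides: 5n - 9 = (2n - 12)².
Expand and rearrange: 4n² - 53n + 153 = 0.
Solving gives n = 9 or n = 4.25.
Check each candidate in the original equation:
  n = 9: √(36) = 6, while 2n - 12 = 6 — valid.
  n = 4.25: √(12.25) = 3.5, while 2n - 12 = -3.5 — extraneous.

n = 9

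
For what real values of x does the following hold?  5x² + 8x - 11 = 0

Discriminant: (8)² − 4·5·(-11) = 284.
Quadratic formula: x = (-8 ± √284) / 10.
So x = -4/5 + √(71)/5 ≈ 0.8852 or x = -√(71)/5 - 4/5 ≈ -2.4852.

x = -2.4852 or x = 0.8852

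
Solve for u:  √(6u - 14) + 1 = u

u = 3 or u = 5

Isolate the radical: √(6u - 14) = u - 1.
Square both sides: 6u - 14 = (u - 1)².
Expand and rearrange: u² - 8u + 15 = 0.
Solving gives u = 5 or u = 3.
Check each candidate in the original equation:
  u = 5: √(16) = 4, while u - 1 = 4 — valid.
  u = 3: √(4) = 2, while u - 1 = 2 — valid.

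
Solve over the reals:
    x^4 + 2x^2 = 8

x = -1.4142 or x = 1.4142

Let u = x^2. The equation becomes u^2 + 2u - 8 = 0.
Factor: (u - 2)(u + 4) = 0, so u = 2 or u = -4.
x^2 = 2 gives x = +/-sqrt(2) ~= +/-1.4142.
x^2 = -4 < 0 has no real solution.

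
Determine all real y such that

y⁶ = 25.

y = -1.71 or y = 1.71

Let u = y³. The equation becomes u² - 25 = 0.
Factor: (u + 5)(u - 5) = 0, so u = -5 or u = 5.
y³ = -5 gives y = -∛(5) ≈ -1.71.
y³ = 5 gives y = ∛(5) ≈ 1.71.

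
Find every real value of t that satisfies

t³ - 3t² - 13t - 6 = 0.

Possible rational roots are divisors of -6. Testing t = -2 gives 0, so (t + 2) is a factor.
Divide: t³ - 3t² - 13t - 6 = (t + 2)(t² - 5t - 3).
Apply the quadratic formula to t² - 5t - 3 = 0: t = (5 ± √37)/2, i.e. t ≈ 5.5414 or t ≈ -0.5414.

t = -2 or t = -0.5414 or t = 5.5414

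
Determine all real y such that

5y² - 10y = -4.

Rearrange to standard form: 5y² - 10y + 4 = 0.
Discriminant: (-10)² − 4·5·4 = 20.
Quadratic formula: y = (10 ± √20) / 10.
So y = √(5)/5 + 1 ≈ 1.4472 or y = 1 - √(5)/5 ≈ 0.5528.

y = 0.5528 or y = 1.4472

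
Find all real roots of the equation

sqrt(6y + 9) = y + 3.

y = 0

Square both sides: 6y + 9 = (y + 3)^2.
Expand and rearrange: y^2 = 0.
This gives the repeated root y = 0.
Check in the original equation:
  y = 0: sqrt(9) = 3, while y + 3 = 3 — valid.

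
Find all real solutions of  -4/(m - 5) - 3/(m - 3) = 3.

Multiply both sides by (m - 5)(m - 3):
-4(m - 3) - 3(m - 5) = 3(m - 5)(m - 3).
Expand and collect terms: 3m² - 17m + 18 = 0.
By the quadratic formula, m = (17 ± √73) / 6, so m ≈ 4.2573 or m ≈ 1.4093.
Neither value makes a denominator zero (m ≠ 5, m ≠ 3), so both are valid.

m = 1.4093 or m = 4.2573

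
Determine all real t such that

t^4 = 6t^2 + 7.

Let u = t^2. The equation becomes u^2 - 6u - 7 = 0.
Factor: (u + 1)(u - 7) = 0, so u = -1 or u = 7.
t^2 = -1 < 0 has no real solution.
t^2 = 7 gives t = +/-sqrt(7) ~= +/-2.6458.

t = -2.6458 or t = 2.6458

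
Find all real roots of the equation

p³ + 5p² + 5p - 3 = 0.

Possible rational roots are divisors of -3. Testing p = -3 gives 0, so (p + 3) is a factor.
Divide: p³ + 5p² + 5p - 3 = (p + 3)(p² + 2p - 1).
Apply the quadratic formula to p² + 2p - 1 = 0: p = (-2 ± √8)/2, i.e. p ≈ 0.4142 or p ≈ -2.4142.

p = -3 or p = -2.4142 or p = 0.4142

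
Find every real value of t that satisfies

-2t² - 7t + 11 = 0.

t = -4.6762 or t = 1.1762

Discriminant: (-7)² − 4·(-2)·11 = 137.
Quadratic formula: t = (7 ± √137) / (-4).
So t = -√(137)/4 - 7/4 ≈ -4.6762 or t = -7/4 + √(137)/4 ≈ 1.1762.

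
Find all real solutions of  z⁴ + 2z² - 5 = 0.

z = -1.2039 or z = 1.2039

Let u = z². The equation becomes u² + 2u - 5 = 0.
By the quadratic formula, u = -1 + √(6) or u = -√(6) - 1.
z² = -1 + √(6) gives z = ±√(-1 + √(6)) ≈ ±1.2039.
z² = -√(6) - 1 < 0 has no real solution.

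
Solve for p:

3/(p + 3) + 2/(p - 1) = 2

p = -1.886 or p = 2.386

Multiply both sides by (p + 3)(p - 1):
3(p - 1) + 2(p + 3) = 2(p + 3)(p - 1).
Expand and collect terms: 2p² - p - 9 = 0.
By the quadratic formula, p = (1 ± √73) / 4, so p ≈ 2.386 or p ≈ -1.886.
Neither value makes a denominator zero (p ≠ -3, p ≠ 1), so both are valid.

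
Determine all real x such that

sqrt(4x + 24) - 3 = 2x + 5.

Isolate the radical: sqrt(4x + 24) = 2x + 8.
Square both sides: 4x + 24 = (2x + 8)^2.
Expand and rearrange: 4x^2 + 28x + 40 = 0.
Solving gives x = -2 or x = -5.
Check each candidate in the original equation:
  x = -2: sqrt(16) = 4, while 2x + 8 = 4 — valid.
  x = -5: sqrt(4) = 2, while 2x + 8 = -2 — extraneous.

x = -2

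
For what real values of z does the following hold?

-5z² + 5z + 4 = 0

Discriminant: (5)² − 4·(-5)·4 = 105.
Quadratic formula: z = (-5 ± √105) / (-10).
So z = 1/2 - √(105)/10 ≈ -0.5247 or z = 1/2 + √(105)/10 ≈ 1.5247.

z = -0.5247 or z = 1.5247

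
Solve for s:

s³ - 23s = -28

s = -5.3166 or s = 1.3166 or s = 4

Rearrange: s³ - 23s + 28 = 0.
Possible rational roots are divisors of 28. Testing s = 4 gives 0, so (s - 4) is a factor.
Divide: s³ - 23s + 28 = (s - 4)(s² + 4s - 7).
Apply the quadratic formula to s² + 4s - 7 = 0: s = (-4 ± √44)/2, i.e. s ≈ 1.3166 or s ≈ -5.3166.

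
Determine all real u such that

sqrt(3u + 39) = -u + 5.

Square both sides: 3u + 39 = (-u + 5)^2.
Expand and rearrange: u^2 - 13u - 14 = 0.
Solving gives u = 14 or u = -1.
Check each candidate in the original equation:
  u = 14: sqrt(81) = 9, while -u + 5 = -9 — extraneous.
  u = -1: sqrt(36) = 6, while -u + 5 = 6 — valid.

u = -1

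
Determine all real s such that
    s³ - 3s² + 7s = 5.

Rearrange: s³ - 3s² + 7s - 5 = 0.
Possible rational roots are divisors of -5. Testing s = 1 gives 0, so (s - 1) is a factor.
Divide: s³ - 3s² + 7s - 5 = (s - 1)(s² - 2s + 5).
The quadratic s² - 2s + 5 has discriminant -16 < 0, so no further real roots.

s = 1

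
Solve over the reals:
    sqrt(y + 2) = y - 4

Square both sides: y + 2 = (y - 4)^2.
Expand and rearrange: y^2 - 9y + 14 = 0.
Solving gives y = 7 or y = 2.
Check each candidate in the original equation:
  y = 7: sqrt(9) = 3, while y - 4 = 3 — valid.
  y = 2: sqrt(4) = 2, while y - 4 = -2 — extraneous.

y = 7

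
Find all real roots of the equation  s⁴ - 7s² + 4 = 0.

Let u = s². The equation becomes u² - 7u + 4 = 0.
By the quadratic formula, u = √(33)/2 + 7/2 or u = 7/2 - √(33)/2.
s² = √(33)/2 + 7/2 gives s = ±√(√(33)/2 + 7/2) ≈ ±2.5243.
s² = 7/2 - √(33)/2 gives s = ±√(7/2 - √(33)/2) ≈ ±0.7923.

s = -2.5243 or s = -0.7923 or s = 0.7923 or s = 2.5243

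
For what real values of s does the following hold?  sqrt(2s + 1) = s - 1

Square both sides: 2s + 1 = (s - 1)^2.
Expand and rearrange: s^2 - 4s = 0.
Solving gives s = 4 or s = 0.
Check each candidate in the original equation:
  s = 4: sqrt(9) = 3, while s - 1 = 3 — valid.
  s = 0: sqrt(1) = 1, while s - 1 = -1 — extraneous.

s = 4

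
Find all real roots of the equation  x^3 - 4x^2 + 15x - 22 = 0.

Possible rational roots are divisors of -22. Testing x = 2 gives 0, so (x - 2) is a factor.
Divide: x^3 - 4x^2 + 15x - 22 = (x - 2)(x^2 - 2x + 11).
The quadratic x^2 - 2x + 11 has discriminant -40 < 0, so no further real roots.

x = 2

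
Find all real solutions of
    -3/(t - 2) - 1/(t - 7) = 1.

Multiply both sides by (t - 2)(t - 7):
-3(t - 7) - (t - 2) = (t - 2)(t - 7).
Expand and collect terms: t^2 - 5t - 9 = 0.
By the quadratic formula, t = (5 +/- sqrt(61)) / 2, so t ~= 6.4051 or t ~= -1.4051.
Neither value makes a denominator zero (t != 2, t != 7), so both are valid.

t = -1.4051 or t = 6.4051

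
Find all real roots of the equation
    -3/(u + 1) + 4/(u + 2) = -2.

Multiply both sides by (u + 1)(u + 2):
-3(u + 2) + 4(u + 1) = -2(u + 1)(u + 2).
Expand and collect terms: -2u² - 7u - 2 = 0.
By the quadratic formula, u = (7 ± √33) / -4, so u ≈ -3.1861 or u ≈ -0.3139.
Neither value makes a denominator zero (u ≠ -1, u ≠ -2), so both are valid.

u = -3.1861 or u = -0.3139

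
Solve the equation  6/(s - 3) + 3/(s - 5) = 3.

s = 4 or s = 7

Multiply both sides by (s - 3)(s - 5):
6(s - 5) + 3(s - 3) = 3(s - 3)(s - 5).
Expand and collect terms: 3s^2 - 33s + 84 = 0.
Factor or apply the quadratic formula: s = 7 or s = 4.
Neither value makes a denominator zero (s != 3, s != 5), so both are valid.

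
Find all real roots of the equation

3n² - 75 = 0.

n = -5 or n = 5

Factor: 3(n + 5)(n - 5) = 0.
So n = -5 or n = 5.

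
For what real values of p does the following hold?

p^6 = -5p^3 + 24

p = -2 or p = 1.4422

Let u = p^3. The equation becomes u^2 + 5u - 24 = 0.
Factor: (u - 3)(u + 8) = 0, so u = 3 or u = -8.
p^3 = 3 gives p = (3)^(1/3) ~= 1.4422.
p^3 = -8 gives p = -2.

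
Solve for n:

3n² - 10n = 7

Rearrange to standard form: 3n² - 10n - 7 = 0.
Discriminant: (-10)² − 4·3·(-7) = 184.
Quadratic formula: n = (10 ± √184) / 6.
So n = 5/3 + √(46)/3 ≈ 3.9274 or n = 5/3 - √(46)/3 ≈ -0.5941.

n = -0.5941 or n = 3.9274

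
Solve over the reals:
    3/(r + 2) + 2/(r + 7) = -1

r = -10.1623 or r = -3.8377

Multiply both sides by (r + 2)(r + 7):
3(r + 7) + 2(r + 2) = -(r + 2)(r + 7).
Expand and collect terms: -r^2 - 14r - 39 = 0.
By the quadratic formula, r = (14 +/- sqrt(40)) / -2, so r ~= -10.1623 or r ~= -3.8377.
Neither value makes a denominator zero (r != -2, r != -7), so both are valid.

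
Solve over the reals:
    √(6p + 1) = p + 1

Square both sides: 6p + 1 = (p + 1)².
Expand and rearrange: p² - 4p = 0.
Solving gives p = 4 or p = 0.
Check each candidate in the original equation:
  p = 4: √(25) = 5, while p + 1 = 5 — valid.
  p = 0: √(1) = 1, while p + 1 = 1 — valid.

p = 0 or p = 4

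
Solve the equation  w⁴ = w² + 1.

Let u = w². The equation becomes u² - u - 1 = 0.
By the quadratic formula, u = 1/2 + √(5)/2 or u = 1/2 - √(5)/2.
w² = 1/2 + √(5)/2 gives w = ±√(1/2 + √(5)/2) ≈ ±1.272.
w² = 1/2 - √(5)/2 < 0 has no real solution.

w = -1.272 or w = 1.272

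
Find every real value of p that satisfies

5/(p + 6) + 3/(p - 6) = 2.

Multiply both sides by (p + 6)(p - 6):
5(p - 6) + 3(p + 6) = 2(p + 6)(p - 6).
Expand and collect terms: 2p^2 - 8p - 60 = 0.
By the quadratic formula, p = (8 +/- sqrt(544)) / 4, so p ~= 7.831 or p ~= -3.831.
Neither value makes a denominator zero (p != -6, p != 6), so both are valid.

p = -3.831 or p = 7.831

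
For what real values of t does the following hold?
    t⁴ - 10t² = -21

Let u = t². The equation becomes u² - 10u + 21 = 0.
Factor: (u - 7)(u - 3) = 0, so u = 7 or u = 3.
t² = 7 gives t = ±√(7) ≈ ±2.6458.
t² = 3 gives t = ±√(3) ≈ ±1.7321.

t = -2.6458 or t = -1.7321 or t = 1.7321 or t = 2.6458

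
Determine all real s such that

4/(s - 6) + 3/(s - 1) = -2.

Multiply both sides by (s - 6)(s - 1):
4(s - 1) + 3(s - 6) = -2(s - 6)(s - 1).
Expand and collect terms: -2s^2 + 7s + 10 = 0.
By the quadratic formula, s = (-7 +/- sqrt(129)) / -4, so s ~= -1.0895 or s ~= 4.5895.
Neither value makes a denominator zero (s != 6, s != 1), so both are valid.

s = -1.0895 or s = 4.5895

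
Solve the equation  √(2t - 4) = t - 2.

t = 2 or t = 4

Square both sides: 2t - 4 = (t - 2)².
Expand and rearrange: t² - 6t + 8 = 0.
Solving gives t = 4 or t = 2.
Check each candidate in the original equation:
  t = 4: √(4) = 2, while t - 2 = 2 — valid.
  t = 2: √(0) = 0, while t - 2 = 0 — valid.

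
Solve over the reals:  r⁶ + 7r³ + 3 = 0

Let u = r³. The equation becomes u² + 7u + 3 = 0.
By the quadratic formula, u = -7/2 + √(37)/2 or u = -7/2 - √(37)/2.
r³ = -7/2 + √(37)/2 gives r = -∛(7/2 - √(37)/2) ≈ -0.7712.
r³ = -7/2 - √(37)/2 gives r = -∛(√(37)/2 + 7/2) ≈ -1.8702.

r = -1.8702 or r = -0.7712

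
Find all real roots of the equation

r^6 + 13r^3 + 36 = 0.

Let u = r^3. The equation becomes u^2 + 13u + 36 = 0.
Factor: (u + 4)(u + 9) = 0, so u = -4 or u = -9.
r^3 = -4 gives r = -(4)^(1/3) ~= -1.5874.
r^3 = -9 gives r = -(9)^(1/3) ~= -2.0801.

r = -2.0801 or r = -1.5874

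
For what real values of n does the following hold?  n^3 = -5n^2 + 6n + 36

n = -4.6056 or n = -3 or n = 2.6056

Rearrange: n^3 + 5n^2 - 6n - 36 = 0.
Possible rational roots are divisors of -36. Testing n = -3 gives 0, so (n + 3) is a factor.
Divide: n^3 + 5n^2 - 6n - 36 = (n + 3)(n^2 + 2n - 12).
Apply the quadratic formula to n^2 + 2n - 12 = 0: n = (-2 +/- sqrt(52))/2, i.e. n ~= 2.6056 or n ~= -4.6056.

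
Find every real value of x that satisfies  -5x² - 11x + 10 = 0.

x = -2.8916 or x = 0.6916

Discriminant: (-11)² − 4·(-5)·10 = 321.
Quadratic formula: x = (11 ± √321) / (-10).
So x = -√(321)/10 - 11/10 ≈ -2.8916 or x = -11/10 + √(321)/10 ≈ 0.6916.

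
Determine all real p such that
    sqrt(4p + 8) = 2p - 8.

p = 7

Square both sides: 4p + 8 = (2p - 8)^2.
Expand and rearrange: 4p^2 - 36p + 56 = 0.
Solving gives p = 7 or p = 2.
Check each candidate in the original equation:
  p = 7: sqrt(36) = 6, while 2p - 8 = 6 — valid.
  p = 2: sqrt(16) = 4, while 2p - 8 = -4 — extraneous.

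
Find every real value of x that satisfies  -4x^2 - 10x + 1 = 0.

x = -2.5963 or x = 0.0963

Discriminant: (-10)^2 - 4*(-4)*1 = 116.
Quadratic formula: x = (10 +/- sqrt(116)) / (-8).
So x = -sqrt(29)/4 - 5/4 ~= -2.5963 or x = -5/4 + sqrt(29)/4 ~= 0.0963.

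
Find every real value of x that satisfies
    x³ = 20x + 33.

Rearrange: x³ - 20x - 33 = 0.
Possible rational roots are divisors of -33. Testing x = -3 gives 0, so (x + 3) is a factor.
Divide: x³ - 20x - 33 = (x + 3)(x² - 3x - 11).
Apply the quadratic formula to x² - 3x - 11 = 0: x = (3 ± √53)/2, i.e. x ≈ 5.1401 or x ≈ -2.1401.

x = -3 or x = -2.1401 or x = 5.1401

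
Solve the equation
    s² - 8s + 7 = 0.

Factor: (s - 1)(s - 7) = 0.
So s = 1 or s = 7.

s = 1 or s = 7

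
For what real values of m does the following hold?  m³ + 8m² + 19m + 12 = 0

m = -4 or m = -3 or m = -1

Possible rational roots are divisors of 12. Testing m = -4 gives 0, so (m + 4) is a factor.
Divide: m³ + 8m² + 19m + 12 = (m + 4)(m² + 4m + 3).
Factor the quadratic: m = -1 or m = -3.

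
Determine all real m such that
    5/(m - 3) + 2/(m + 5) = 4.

Multiply both sides by (m - 3)(m + 5):
5(m + 5) + 2(m - 3) = 4(m - 3)(m + 5).
Expand and collect terms: 4m² + m - 79 = 0.
By the quadratic formula, m = (-1 ± √1265) / 8, so m ≈ 4.3209 or m ≈ -4.5709.
Neither value makes a denominator zero (m ≠ 3, m ≠ -5), so both are valid.

m = -4.5709 or m = 4.3209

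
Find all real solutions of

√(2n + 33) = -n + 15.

Square both sides: 2n + 33 = (-n + 15)².
Expand and rearrange: n² - 32n + 192 = 0.
Solving gives n = 24 or n = 8.
Check each candidate in the original equation:
  n = 24: √(81) = 9, while -n + 15 = -9 — extraneous.
  n = 8: √(49) = 7, while -n + 15 = 7 — valid.

n = 8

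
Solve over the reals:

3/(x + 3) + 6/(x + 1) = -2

x = -6.386 or x = -2.114

Multiply both sides by (x + 3)(x + 1):
3(x + 1) + 6(x + 3) = -2(x + 3)(x + 1).
Expand and collect terms: -2x² - 17x - 27 = 0.
By the quadratic formula, x = (17 ± √73) / -4, so x ≈ -6.386 or x ≈ -2.114.
Neither value makes a denominator zero (x ≠ -3, x ≠ -1), so both are valid.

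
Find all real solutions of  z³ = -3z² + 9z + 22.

Rearrange: z³ + 3z² - 9z - 22 = 0.
Possible rational roots are divisors of -22. Testing z = -2 gives 0, so (z + 2) is a factor.
Divide: z³ + 3z² - 9z - 22 = (z + 2)(z² + z - 11).
Apply the quadratic formula to z² + z - 11 = 0: z = (-1 ± √45)/2, i.e. z ≈ 2.8541 or z ≈ -3.8541.

z = -3.8541 or z = -2 or z = 2.8541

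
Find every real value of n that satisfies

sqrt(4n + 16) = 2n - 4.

Square both sides: 4n + 16 = (2n - 4)^2.
Expand and rearrange: 4n^2 - 20n = 0.
Solving gives n = 5 or n = 0.
Check each candidate in the original equation:
  n = 5: sqrt(36) = 6, while 2n - 4 = 6 — valid.
  n = 0: sqrt(16) = 4, while 2n - 4 = -4 — extraneous.

n = 5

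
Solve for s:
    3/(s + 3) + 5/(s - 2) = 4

Multiply both sides by (s + 3)(s - 2):
3(s - 2) + 5(s + 3) = 4(s + 3)(s - 2).
Expand and collect terms: 4s² - 4s - 33 = 0.
By the quadratic formula, s = (4 ± √544) / 8, so s ≈ 3.4155 or s ≈ -2.4155.
Neither value makes a denominator zero (s ≠ -3, s ≠ 2), so both are valid.

s = -2.4155 or s = 3.4155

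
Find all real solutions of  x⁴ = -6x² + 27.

Let u = x². The equation becomes u² + 6u - 27 = 0.
Factor: (u - 3)(u + 9) = 0, so u = 3 or u = -9.
x² = 3 gives x = ±√(3) ≈ ±1.7321.
x² = -9 < 0 has no real solution.

x = -1.7321 or x = 1.7321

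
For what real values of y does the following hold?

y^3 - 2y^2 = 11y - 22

y = -3.3166 or y = 2 or y = 3.3166

Rearrange: y^3 - 2y^2 - 11y + 22 = 0.
Possible rational roots are divisors of 22. Testing y = 2 gives 0, so (y - 2) is a factor.
Divide: y^3 - 2y^2 - 11y + 22 = (y - 2)(y^2 - 11).
Apply the quadratic formula to y^2 - 11 = 0: y = (0 +/- sqrt(44))/2, i.e. y ~= 3.3166 or y ~= -3.3166.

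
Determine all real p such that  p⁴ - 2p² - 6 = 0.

p = -1.9094 or p = 1.9094

Let u = p². The equation becomes u² - 2u - 6 = 0.
By the quadratic formula, u = 1 + √(7) or u = 1 - √(7).
p² = 1 + √(7) gives p = ±√(1 + √(7)) ≈ ±1.9094.
p² = 1 - √(7) < 0 has no real solution.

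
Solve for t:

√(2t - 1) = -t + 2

Square both sides: 2t - 1 = (-t + 2)².
Expand and rearrange: t² - 6t + 5 = 0.
Solving gives t = 5 or t = 1.
Check each candidate in the original equation:
  t = 5: √(9) = 3, while -t + 2 = -3 — extraneous.
  t = 1: √(1) = 1, while -t + 2 = 1 — valid.

t = 1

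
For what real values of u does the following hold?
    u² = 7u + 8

Bring every term to one side: u² - 7u - 8 = 0.
Factor: (u + 1)(u - 8) = 0.
So u = -1 or u = 8.

u = -1 or u = 8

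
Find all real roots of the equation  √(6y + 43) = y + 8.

Square both sides: 6y + 43 = (y + 8)².
Expand and rearrange: y² + 10y + 21 = 0.
Solving gives y = -3 or y = -7.
Check each candidate in the original equation:
  y = -3: √(25) = 5, while y + 8 = 5 — valid.
  y = -7: √(1) = 1, while y + 8 = 1 — valid.

y = -7 or y = -3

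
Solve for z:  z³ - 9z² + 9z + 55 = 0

Possible rational roots are divisors of 55. Testing z = 5 gives 0, so (z - 5) is a factor.
Divide: z³ - 9z² + 9z + 55 = (z - 5)(z² - 4z - 11).
Apply the quadratic formula to z² - 4z - 11 = 0: z = (4 ± √60)/2, i.e. z ≈ 5.873 or z ≈ -1.873.

z = -1.873 or z = 5 or z = 5.873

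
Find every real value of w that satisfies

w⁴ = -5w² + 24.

Let u = w². The equation becomes u² + 5u - 24 = 0.
Factor: (u + 8)(u - 3) = 0, so u = -8 or u = 3.
w² = -8 < 0 has no real solution.
w² = 3 gives w = ±√(3) ≈ ±1.7321.

w = -1.7321 or w = 1.7321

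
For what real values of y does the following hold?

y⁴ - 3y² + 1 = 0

y = -1.618 or y = -0.618 or y = 0.618 or y = 1.618

Let u = y². The equation becomes u² - 3u + 1 = 0.
By the quadratic formula, u = √(5)/2 + 3/2 or u = 3/2 - √(5)/2.
y² = √(5)/2 + 3/2 gives y = ±(1/2 + √(5)/2) ≈ ±1.618.
y² = 3/2 - √(5)/2 gives y = ±(-1/2 + √(5)/2) ≈ ±0.618.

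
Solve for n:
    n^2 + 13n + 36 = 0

Factor: (n + 9)(n + 4) = 0.
So n = -9 or n = -4.

n = -9 or n = -4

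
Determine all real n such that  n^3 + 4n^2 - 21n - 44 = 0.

n = -6.2361 or n = -1.7639 or n = 4

Possible rational roots are divisors of -44. Testing n = 4 gives 0, so (n - 4) is a factor.
Divide: n^3 + 4n^2 - 21n - 44 = (n - 4)(n^2 + 8n + 11).
Apply the quadratic formula to n^2 + 8n + 11 = 0: n = (-8 +/- sqrt(20))/2, i.e. n ~= -1.7639 or n ~= -6.2361.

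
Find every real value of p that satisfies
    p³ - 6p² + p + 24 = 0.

Possible rational roots are divisors of 24. Testing p = 3 gives 0, so (p - 3) is a factor.
Divide: p³ - 6p² + p + 24 = (p - 3)(p² - 3p - 8).
Apply the quadratic formula to p² - 3p - 8 = 0: p = (3 ± √41)/2, i.e. p ≈ 4.7016 or p ≈ -1.7016.

p = -1.7016 or p = 3 or p = 4.7016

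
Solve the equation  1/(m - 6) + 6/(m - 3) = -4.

Multiply both sides by (m - 6)(m - 3):
(m - 3) + 6(m - 6) = -4(m - 6)(m - 3).
Expand and collect terms: -4m² + 29m - 33 = 0.
By the quadratic formula, m = (-29 ± √313) / -8, so m ≈ 1.4135 or m ≈ 5.8365.
Neither value makes a denominator zero (m ≠ 6, m ≠ 3), so both are valid.

m = 1.4135 or m = 5.8365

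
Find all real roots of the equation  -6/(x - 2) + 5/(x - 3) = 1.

x = -0.4495 or x = 4.4495

Multiply both sides by (x - 2)(x - 3):
-6(x - 3) + 5(x - 2) = (x - 2)(x - 3).
Expand and collect terms: x² - 4x - 2 = 0.
By the quadratic formula, x = (4 ± √24) / 2, so x ≈ 4.4495 or x ≈ -0.4495.
Neither value makes a denominator zero (x ≠ 2, x ≠ 3), so both are valid.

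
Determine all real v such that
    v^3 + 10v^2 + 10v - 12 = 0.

v = -8.6904 or v = -2 or v = 0.6904

Possible rational roots are divisors of -12. Testing v = -2 gives 0, so (v + 2) is a factor.
Divide: v^3 + 10v^2 + 10v - 12 = (v + 2)(v^2 + 8v - 6).
Apply the quadratic formula to v^2 + 8v - 6 = 0: v = (-8 +/- sqrt(88))/2, i.e. v ~= 0.6904 or v ~= -8.6904.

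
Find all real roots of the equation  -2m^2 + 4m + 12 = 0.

m = -1.6458 or m = 3.6458

Discriminant: (4)^2 - 4*(-2)*12 = 112.
Quadratic formula: m = (-4 +/- sqrt(112)) / (-4).
So m = 1 - sqrt(7) ~= -1.6458 or m = 1 + sqrt(7) ~= 3.6458.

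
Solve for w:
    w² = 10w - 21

Bring every term to one side: w² - 10w + 21 = 0.
Factor: (w - 7)(w - 3) = 0.
So w = 7 or w = 3.

w = 3 or w = 7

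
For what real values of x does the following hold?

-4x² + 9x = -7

Rearrange to standard form: -4x² + 9x + 7 = 0.
Discriminant: (9)² − 4·(-4)·7 = 193.
Quadratic formula: x = (-9 ± √193) / (-8).
So x = 9/8 - √(193)/8 ≈ -0.6116 or x = 9/8 + √(193)/8 ≈ 2.8616.

x = -0.6116 or x = 2.8616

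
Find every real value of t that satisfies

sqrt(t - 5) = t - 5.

t = 5 or t = 6

Square both sides: t - 5 = (t - 5)^2.
Expand and rearrange: t^2 - 11t + 30 = 0.
Solving gives t = 6 or t = 5.
Check each candidate in the original equation:
  t = 6: sqrt(1) = 1, while t - 5 = 1 — valid.
  t = 5: sqrt(0) = 0, while t - 5 = 0 — valid.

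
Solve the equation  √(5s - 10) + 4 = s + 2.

Isolate the radical: √(5s - 10) = s - 2.
Square both sides: 5s - 10 = (s - 2)².
Expand and rearrange: s² - 9s + 14 = 0.
Solving gives s = 7 or s = 2.
Check each candidate in the original equation:
  s = 7: √(25) = 5, while s - 2 = 5 — valid.
  s = 2: √(0) = 0, while s - 2 = 0 — valid.

s = 2 or s = 7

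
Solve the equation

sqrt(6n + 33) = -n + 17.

n = 8

Square both sides: 6n + 33 = (-n + 17)^2.
Expand and rearrange: n^2 - 40n + 256 = 0.
Solving gives n = 32 or n = 8.
Check each candidate in the original equation:
  n = 32: sqrt(225) = 15, while -n + 17 = -15 — extraneous.
  n = 8: sqrt(81) = 9, while -n + 17 = 9 — valid.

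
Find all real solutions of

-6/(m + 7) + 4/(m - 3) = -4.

m = -5.2944 or m = 1.7944

Multiply both sides by (m + 7)(m - 3):
-6(m - 3) + 4(m + 7) = -4(m + 7)(m - 3).
Expand and collect terms: -4m² - 14m + 38 = 0.
By the quadratic formula, m = (14 ± √804) / -8, so m ≈ -5.2944 or m ≈ 1.7944.
Neither value makes a denominator zero (m ≠ -7, m ≠ 3), so both are valid.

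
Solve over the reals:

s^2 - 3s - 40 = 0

Factor: (s + 5)(s - 8) = 0.
So s = -5 or s = 8.

s = -5 or s = 8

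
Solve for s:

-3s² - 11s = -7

s = -4.2196 or s = 0.553

Rearrange to standard form: -3s² - 11s + 7 = 0.
Discriminant: (-11)² − 4·(-3)·7 = 205.
Quadratic formula: s = (11 ± √205) / (-6).
So s = -√(205)/6 - 11/6 ≈ -4.2196 or s = -11/6 + √(205)/6 ≈ 0.553.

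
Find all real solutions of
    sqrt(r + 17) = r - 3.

r = 8

Square both sides: r + 17 = (r - 3)^2.
Expand and rearrange: r^2 - 7r - 8 = 0.
Solving gives r = 8 or r = -1.
Check each candidate in the original equation:
  r = 8: sqrt(25) = 5, while r - 3 = 5 — valid.
  r = -1: sqrt(16) = 4, while r - 3 = -4 — extraneous.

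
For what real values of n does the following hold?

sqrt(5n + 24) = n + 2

Square both sides: 5n + 24 = (n + 2)^2.
Expand and rearrange: n^2 - n - 20 = 0.
Solving gives n = 5 or n = -4.
Check each candidate in the original equation:
  n = 5: sqrt(49) = 7, while n + 2 = 7 — valid.
  n = -4: sqrt(4) = 2, while n + 2 = -2 — extraneous.

n = 5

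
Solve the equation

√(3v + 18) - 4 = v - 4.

v = 6

Isolate the radical: √(3v + 18) = v.
Square both sides: 3v + 18 = (v)².
Expand and rearrange: v² - 3v - 18 = 0.
Solving gives v = 6 or v = -3.
Check each candidate in the original equation:
  v = 6: √(36) = 6, while v = 6 — valid.
  v = -3: √(9) = 3, while v = -3 — extraneous.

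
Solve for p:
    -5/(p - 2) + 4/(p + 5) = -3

p = -6.1059 or p = 3.4393

Multiply both sides by (p - 2)(p + 5):
-5(p + 5) + 4(p - 2) = -3(p - 2)(p + 5).
Expand and collect terms: -3p² - 8p + 63 = 0.
By the quadratic formula, p = (8 ± √820) / -6, so p ≈ -6.1059 or p ≈ 3.4393.
Neither value makes a denominator zero (p ≠ 2, p ≠ -5), so both are valid.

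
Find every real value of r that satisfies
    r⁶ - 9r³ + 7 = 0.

r = 0.9509 or r = 2.0116

Let u = r³. The equation becomes u² - 9u + 7 = 0.
By the quadratic formula, u = √(53)/2 + 9/2 or u = 9/2 - √(53)/2.
r³ = √(53)/2 + 9/2 gives r = ∛(√(53)/2 + 9/2) ≈ 2.0116.
r³ = 9/2 - √(53)/2 gives r = ∛(9/2 - √(53)/2) ≈ 0.9509.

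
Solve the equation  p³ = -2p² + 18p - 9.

p = -5.5414 or p = 0.5414 or p = 3

Rearrange: p³ + 2p² - 18p + 9 = 0.
Possible rational roots are divisors of 9. Testing p = 3 gives 0, so (p - 3) is a factor.
Divide: p³ + 2p² - 18p + 9 = (p - 3)(p² + 5p - 3).
Apply the quadratic formula to p² + 5p - 3 = 0: p = (-5 ± √37)/2, i.e. p ≈ 0.5414 or p ≈ -5.5414.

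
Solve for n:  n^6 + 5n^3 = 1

n = -1.7317 or n = 0.5775

Let u = n^3. The equation becomes u^2 + 5u - 1 = 0.
By the quadratic formula, u = -5/2 + sqrt(29)/2 or u = -sqrt(29)/2 - 5/2.
n^3 = -5/2 + sqrt(29)/2 gives n = (-5/2 + sqrt(29)/2)^(1/3) ~= 0.5775.
n^3 = -sqrt(29)/2 - 5/2 gives n = -(5/2 + sqrt(29)/2)^(1/3) ~= -1.7317.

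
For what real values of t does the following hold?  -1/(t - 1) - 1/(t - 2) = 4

Multiply both sides by (t - 1)(t - 2):
-(t - 2) - (t - 1) = 4(t - 1)(t - 2).
Expand and collect terms: 4t^2 - 10t + 5 = 0.
By the quadratic formula, t = (10 +/- sqrt(20)) / 8, so t ~= 1.809 or t ~= 0.691.
Neither value makes a denominator zero (t != 1, t != 2), so both are valid.

t = 0.691 or t = 1.809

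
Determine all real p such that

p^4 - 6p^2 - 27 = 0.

Let u = p^2. The equation becomes u^2 - 6u - 27 = 0.
Factor: (u + 3)(u - 9) = 0, so u = -3 or u = 9.
p^2 = -3 < 0 has no real solution.
p^2 = 9 gives p = +/-3.

p = -3 or p = 3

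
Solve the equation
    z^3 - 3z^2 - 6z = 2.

z = -1 or z = -0.4495 or z = 4.4495

Rearrange: z^3 - 3z^2 - 6z - 2 = 0.
Possible rational roots are divisors of -2. Testing z = -1 gives 0, so (z + 1) is a factor.
Divide: z^3 - 3z^2 - 6z - 2 = (z + 1)(z^2 - 4z - 2).
Apply the quadratic formula to z^2 - 4z - 2 = 0: z = (4 +/- sqrt(24))/2, i.e. z ~= 4.4495 or z ~= -0.4495.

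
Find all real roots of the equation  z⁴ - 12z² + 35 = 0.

z = -2.6458 or z = -2.2361 or z = 2.2361 or z = 2.6458

Let u = z². The equation becomes u² - 12u + 35 = 0.
Factor: (u - 7)(u - 5) = 0, so u = 7 or u = 5.
z² = 7 gives z = ±√(7) ≈ ±2.6458.
z² = 5 gives z = ±√(5) ≈ ±2.2361.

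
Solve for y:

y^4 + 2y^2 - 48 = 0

y = -2.4495 or y = 2.4495

Let u = y^2. The equation becomes u^2 + 2u - 48 = 0.
Factor: (u + 8)(u - 6) = 0, so u = -8 or u = 6.
y^2 = -8 < 0 has no real solution.
y^2 = 6 gives y = +/-sqrt(6) ~= +/-2.4495.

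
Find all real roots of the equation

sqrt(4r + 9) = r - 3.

r = 10

Square both sides: 4r + 9 = (r - 3)^2.
Expand and rearrange: r^2 - 10r = 0.
Solving gives r = 10 or r = 0.
Check each candidate in the original equation:
  r = 10: sqrt(49) = 7, while r - 3 = 7 — valid.
  r = 0: sqrt(9) = 3, while r - 3 = -3 — extraneous.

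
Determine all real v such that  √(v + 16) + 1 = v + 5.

Isolate the radical: √(v + 16) = v + 4.
Square both sides: v + 16 = (v + 4)².
Expand and rearrange: v² + 7v = 0.
Solving gives v = 0 or v = -7.
Check each candidate in the original equation:
  v = 0: √(16) = 4, while v + 4 = 4 — valid.
  v = -7: √(9) = 3, while v + 4 = -3 — extraneous.

v = 0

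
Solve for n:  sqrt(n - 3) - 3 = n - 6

Isolate the radical: sqrt(n - 3) = n - 3.
Square both sides: n - 3 = (n - 3)^2.
Expand and rearrange: n^2 - 7n + 12 = 0.
Solving gives n = 4 or n = 3.
Check each candidate in the original equation:
  n = 4: sqrt(1) = 1, while n - 3 = 1 — valid.
  n = 3: sqrt(0) = 0, while n - 3 = 0 — valid.

n = 3 or n = 4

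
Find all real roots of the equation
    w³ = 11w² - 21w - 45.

w = -1.2426 or w = 5 or w = 7.2426

Rearrange: w³ - 11w² + 21w + 45 = 0.
Possible rational roots are divisors of 45. Testing w = 5 gives 0, so (w - 5) is a factor.
Divide: w³ - 11w² + 21w + 45 = (w - 5)(w² - 6w - 9).
Apply the quadratic formula to w² - 6w - 9 = 0: w = (6 ± √72)/2, i.e. w ≈ 7.2426 or w ≈ -1.2426.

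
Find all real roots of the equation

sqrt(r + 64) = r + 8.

r = 0

Square both sides: r + 64 = (r + 8)^2.
Expand and rearrange: r^2 + 15r = 0.
Solving gives r = 0 or r = -15.
Check each candidate in the original equation:
  r = 0: sqrt(64) = 8, while r + 8 = 8 — valid.
  r = -15: sqrt(49) = 7, while r + 8 = -7 — extraneous.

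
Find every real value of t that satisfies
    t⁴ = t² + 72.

t = -3 or t = 3

Let u = t². The equation becomes u² - u - 72 = 0.
Factor: (u - 9)(u + 8) = 0, so u = 9 or u = -8.
t² = 9 gives t = ±3.
t² = -8 < 0 has no real solution.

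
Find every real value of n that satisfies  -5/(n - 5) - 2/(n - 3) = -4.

n = 3.2889 or n = 6.4611

Multiply both sides by (n - 5)(n - 3):
-5(n - 3) - 2(n - 5) = -4(n - 5)(n - 3).
Expand and collect terms: -4n² + 39n - 85 = 0.
By the quadratic formula, n = (-39 ± √161) / -8, so n ≈ 3.2889 or n ≈ 6.4611.
Neither value makes a denominator zero (n ≠ 5, n ≠ 3), so both are valid.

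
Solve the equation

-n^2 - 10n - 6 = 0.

n = -9.3589 or n = -0.6411

Discriminant: (-10)^2 - 4*(-1)*(-6) = 76.
Quadratic formula: n = (10 +/- sqrt(76)) / (-2).
So n = -5 - sqrt(19) ~= -9.3589 or n = -5 + sqrt(19) ~= -0.6411.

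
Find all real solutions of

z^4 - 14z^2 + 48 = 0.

Let u = z^2. The equation becomes u^2 - 14u + 48 = 0.
Factor: (u - 6)(u - 8) = 0, so u = 6 or u = 8.
z^2 = 6 gives z = +/-sqrt(6) ~= +/-2.4495.
z^2 = 8 gives z = +/-2*sqrt(2) ~= +/-2.8284.

z = -2.8284 or z = -2.4495 or z = 2.4495 or z = 2.8284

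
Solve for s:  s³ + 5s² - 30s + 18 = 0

s = -8.6904 or s = 0.6904 or s = 3

Possible rational roots are divisors of 18. Testing s = 3 gives 0, so (s - 3) is a factor.
Divide: s³ + 5s² - 30s + 18 = (s - 3)(s² + 8s - 6).
Apply the quadratic formula to s² + 8s - 6 = 0: s = (-8 ± √88)/2, i.e. s ≈ 0.6904 or s ≈ -8.6904.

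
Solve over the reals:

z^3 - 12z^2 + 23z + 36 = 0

Possible rational roots are divisors of 36. Testing z = 4 gives 0, so (z - 4) is a factor.
Divide: z^3 - 12z^2 + 23z + 36 = (z - 4)(z^2 - 8z - 9).
Factor the quadratic: z = 9 or z = -1.

z = -1 or z = 4 or z = 9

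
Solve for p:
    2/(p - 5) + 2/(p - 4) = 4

p = 4.2929 or p = 5.7071

Multiply both sides by (p - 5)(p - 4):
2(p - 4) + 2(p - 5) = 4(p - 5)(p - 4).
Expand and collect terms: 4p^2 - 40p + 98 = 0.
By the quadratic formula, p = (40 +/- sqrt(32)) / 8, so p ~= 5.7071 or p ~= 4.2929.
Neither value makes a denominator zero (p != 5, p != 4), so both are valid.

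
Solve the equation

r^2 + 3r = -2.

Bring every term to one side: r^2 + 3r + 2 = 0.
Factor: (r + 1)(r + 2) = 0.
So r = -1 or r = -2.

r = -2 or r = -1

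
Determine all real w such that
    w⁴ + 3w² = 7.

Let u = w². The equation becomes u² + 3u - 7 = 0.
By the quadratic formula, u = -3/2 + √(37)/2 or u = -√(37)/2 - 3/2.
w² = -3/2 + √(37)/2 gives w = ±√(-3/2 + √(37)/2) ≈ ±1.2415.
w² = -√(37)/2 - 3/2 < 0 has no real solution.

w = -1.2415 or w = 1.2415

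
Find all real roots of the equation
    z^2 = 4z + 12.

Bring every term to one side: z^2 - 4z - 12 = 0.
Factor: (z + 2)(z - 6) = 0.
So z = -2 or z = 6.

z = -2 or z = 6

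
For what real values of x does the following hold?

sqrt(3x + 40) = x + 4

x = 3

Square both sides: 3x + 40 = (x + 4)^2.
Expand and rearrange: x^2 + 5x - 24 = 0.
Solving gives x = 3 or x = -8.
Check each candidate in the original equation:
  x = 3: sqrt(49) = 7, while x + 4 = 7 — valid.
  x = -8: sqrt(16) = 4, while x + 4 = -4 — extraneous.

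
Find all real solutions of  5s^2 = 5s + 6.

Rearrange to standard form: 5s^2 - 5s - 6 = 0.
Discriminant: (-5)^2 - 4*5*(-6) = 145.
Quadratic formula: s = (5 +/- sqrt(145)) / 10.
So s = 1/2 + sqrt(145)/10 ~= 1.7042 or s = 1/2 - sqrt(145)/10 ~= -0.7042.

s = -0.7042 or s = 1.7042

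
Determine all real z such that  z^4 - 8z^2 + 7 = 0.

Let u = z^2. The equation becomes u^2 - 8u + 7 = 0.
Factor: (u - 1)(u - 7) = 0, so u = 1 or u = 7.
z^2 = 1 gives z = +/-1.
z^2 = 7 gives z = +/-sqrt(7) ~= +/-2.6458.

z = -2.6458 or z = -1 or z = 1 or z = 2.6458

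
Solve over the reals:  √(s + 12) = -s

s = -3

Square both sides: s + 12 = (-s)².
Expand and rearrange: s² - s - 12 = 0.
Solving gives s = 4 or s = -3.
Check each candidate in the original equation:
  s = 4: √(16) = 4, while -s = -4 — extraneous.
  s = -3: √(9) = 3, while -s = 3 — valid.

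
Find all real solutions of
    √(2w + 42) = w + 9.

w = -3

Square both sides: 2w + 42 = (w + 9)².
Expand and rearrange: w² + 16w + 39 = 0.
Solving gives w = -3 or w = -13.
Check each candidate in the original equation:
  w = -3: √(36) = 6, while w + 9 = 6 — valid.
  w = -13: √(16) = 4, while w + 9 = -4 — extraneous.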